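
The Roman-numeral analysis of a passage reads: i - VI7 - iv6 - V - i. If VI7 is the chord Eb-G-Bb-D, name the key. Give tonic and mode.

The chord Ebmaj7 is a major seventh chord rooted on Eb; its label is VI7.
Counting down 5 scale steps from Eb places the tonic on G; a major seventh chord on degree 6 is diatonic only in minor.

G minor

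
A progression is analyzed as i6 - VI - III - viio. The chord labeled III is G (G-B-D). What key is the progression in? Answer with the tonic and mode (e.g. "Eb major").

E minor

The chord G is a major triad rooted on G; its label is III.
Counting down 2 scale steps from G places the tonic on E; a major triad on degree 3 is diatonic only in minor.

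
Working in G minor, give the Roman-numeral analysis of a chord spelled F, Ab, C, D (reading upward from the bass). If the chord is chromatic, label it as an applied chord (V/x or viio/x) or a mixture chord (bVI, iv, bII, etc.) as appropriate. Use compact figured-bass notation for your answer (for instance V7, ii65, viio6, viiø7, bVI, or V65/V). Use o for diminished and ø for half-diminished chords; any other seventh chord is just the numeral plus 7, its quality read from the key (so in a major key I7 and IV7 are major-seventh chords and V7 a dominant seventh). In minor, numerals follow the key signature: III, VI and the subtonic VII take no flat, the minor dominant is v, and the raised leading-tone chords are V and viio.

Stacked in thirds the chord is D-F-Ab-C: a half-diminished seventh chord on D.
D sits a half step below Eb (VI in G minor); a diminished chord there is the applied leading-tone chord of VI.
With F in the bass the chord is in first inversion, so the figured bass is 65.

viiø65/VI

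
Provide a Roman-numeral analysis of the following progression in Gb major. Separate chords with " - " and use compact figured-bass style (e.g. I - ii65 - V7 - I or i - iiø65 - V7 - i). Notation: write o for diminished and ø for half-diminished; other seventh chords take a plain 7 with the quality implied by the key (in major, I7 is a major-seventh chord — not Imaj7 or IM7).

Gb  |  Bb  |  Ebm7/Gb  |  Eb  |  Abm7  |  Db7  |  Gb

Gb: major triad on Gb = scale degree 1 → I.
Bb is the secondary dominant of vi (major triad on Bb): V/vi.
Ebm7/Gb has root Eb, degree 6 in Gb major, so vi65.
Eb: chromatic; Eb is V of ii, so V/ii.
Abm7: root Ab is the supertonic; minor seventh chord there is ii7.
Db7: dominant seventh chord on Db = scale degree 5 → V7.
Gb: root Gb is the tonic; major triad there is I.

I - V/vi - vi65 - V/ii - ii7 - V7 - I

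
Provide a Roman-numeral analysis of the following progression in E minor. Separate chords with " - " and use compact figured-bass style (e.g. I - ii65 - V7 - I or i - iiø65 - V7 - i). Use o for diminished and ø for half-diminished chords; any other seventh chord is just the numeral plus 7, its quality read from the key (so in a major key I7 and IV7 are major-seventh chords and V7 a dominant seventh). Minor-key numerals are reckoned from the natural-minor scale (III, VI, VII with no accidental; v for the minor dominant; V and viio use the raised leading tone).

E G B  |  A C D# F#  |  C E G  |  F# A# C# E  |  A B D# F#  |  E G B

i - viio43 - VI - V7/V - V42 - i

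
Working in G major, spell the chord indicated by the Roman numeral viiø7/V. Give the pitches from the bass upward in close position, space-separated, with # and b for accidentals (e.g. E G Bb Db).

C# E G B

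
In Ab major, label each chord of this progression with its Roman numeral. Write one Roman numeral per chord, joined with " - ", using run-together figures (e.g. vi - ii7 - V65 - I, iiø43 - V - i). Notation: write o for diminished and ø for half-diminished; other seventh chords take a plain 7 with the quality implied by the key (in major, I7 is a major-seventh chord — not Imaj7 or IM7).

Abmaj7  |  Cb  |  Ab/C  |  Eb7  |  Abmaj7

Abmaj7 has root Ab, degree 1 in Ab major, so I7.
Cb: major triad on Cb — chromatic; bIII (borrowed from the parallel minor).
Ab/C: major triad on Ab = scale degree 1 → I6.
Eb7 has root Eb, degree 5 in Ab major, so V7.
Abmaj7: major seventh chord on Ab = scale degree 1 → I7.

I7 - bIII - I6 - V7 - I7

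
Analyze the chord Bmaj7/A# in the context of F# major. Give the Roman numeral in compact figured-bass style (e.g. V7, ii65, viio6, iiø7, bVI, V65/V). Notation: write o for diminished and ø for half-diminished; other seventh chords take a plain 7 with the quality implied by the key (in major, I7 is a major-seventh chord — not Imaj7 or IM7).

IV42

Stacked in thirds the chord is B-D#-F#-A#: a major seventh chord on B.
In F# major, B is the subdominant; the diatonic major seventh chord there is IV7.
With A# in the bass the chord is in third inversion, so the figured bass is 42.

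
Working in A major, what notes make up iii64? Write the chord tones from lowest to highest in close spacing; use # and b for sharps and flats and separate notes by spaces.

In A major, the third degree is C#, and the diatonic chord built there is a minor triad.
Stacking thirds from C# gives C#-E-G#.
The figured bass 64 indicates second inversion, placing the fifth (G#) in the bass: G#-C#-E.

G# C# E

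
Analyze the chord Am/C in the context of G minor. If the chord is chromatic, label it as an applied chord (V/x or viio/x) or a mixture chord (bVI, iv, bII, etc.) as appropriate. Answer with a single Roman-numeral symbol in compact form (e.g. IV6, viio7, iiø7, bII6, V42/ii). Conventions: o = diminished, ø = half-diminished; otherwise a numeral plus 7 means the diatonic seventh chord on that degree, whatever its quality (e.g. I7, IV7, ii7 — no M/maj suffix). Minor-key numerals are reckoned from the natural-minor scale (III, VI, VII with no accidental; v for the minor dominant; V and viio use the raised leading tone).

Stacked in thirds the chord is A-C-E: a minor triad on A.
A is the second degree of G minor. This is the minor supertonic, borrowed from the parallel major (the Dorian ii).
With C in the bass the chord is in first inversion, so the figured bass is 6.

ii6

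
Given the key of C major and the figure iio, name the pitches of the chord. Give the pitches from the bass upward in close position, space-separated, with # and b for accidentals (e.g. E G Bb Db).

iio is the diminished supertonic triad, borrowed from the parallel minor. In C major that root is D.
So the chord is D-F-Ab.

D F Ab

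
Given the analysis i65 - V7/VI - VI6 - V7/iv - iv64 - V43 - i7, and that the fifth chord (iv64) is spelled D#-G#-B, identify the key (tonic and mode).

D# minor

The chord G#m/D# is a minor triad rooted on G#; its label is iv64.
If G# is scale degree 4 and the mode makes that degree carry a minor triad, the tonic is D# and the mode is minor.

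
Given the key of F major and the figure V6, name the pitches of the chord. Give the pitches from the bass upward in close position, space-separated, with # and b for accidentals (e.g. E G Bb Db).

E G C

In F major, the dominant is C, and the diatonic chord built there is a major triad.
That chord is spelled C-E-G.
With the 6 figure the chord is in first inversion; from the bass E upward in close position it reads E-G-C.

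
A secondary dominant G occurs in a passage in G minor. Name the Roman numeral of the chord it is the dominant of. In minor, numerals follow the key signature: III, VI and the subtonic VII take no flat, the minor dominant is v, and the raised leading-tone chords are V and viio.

iv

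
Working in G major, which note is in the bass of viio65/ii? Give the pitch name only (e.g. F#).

The applied chord viio65/ii is rooted on G#: G#-B-D-F.
The figure 65 means first inversion — the third is in the bass.

B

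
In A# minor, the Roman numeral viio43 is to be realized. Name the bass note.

D#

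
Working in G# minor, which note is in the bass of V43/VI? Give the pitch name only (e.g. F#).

F#

The applied chord V43/VI is rooted on B: B-D#-F#-A.
The figure 43 means second inversion — the fifth is in the bass.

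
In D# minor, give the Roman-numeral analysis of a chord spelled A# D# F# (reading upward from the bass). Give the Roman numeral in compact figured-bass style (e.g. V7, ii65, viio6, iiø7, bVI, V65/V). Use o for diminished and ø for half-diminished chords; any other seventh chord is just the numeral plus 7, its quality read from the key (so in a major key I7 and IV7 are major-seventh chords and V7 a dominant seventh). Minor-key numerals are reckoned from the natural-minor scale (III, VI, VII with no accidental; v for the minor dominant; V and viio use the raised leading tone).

i64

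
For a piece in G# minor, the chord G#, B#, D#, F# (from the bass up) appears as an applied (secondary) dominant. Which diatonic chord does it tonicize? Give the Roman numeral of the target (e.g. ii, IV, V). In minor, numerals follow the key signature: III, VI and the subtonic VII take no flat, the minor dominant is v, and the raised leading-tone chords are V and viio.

iv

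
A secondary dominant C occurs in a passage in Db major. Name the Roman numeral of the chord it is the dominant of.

The chord is a major triad on C.
A dominant resolves down a perfect fifth: C → F. In Db major, F is scale degree 3, i.e. iii.

iii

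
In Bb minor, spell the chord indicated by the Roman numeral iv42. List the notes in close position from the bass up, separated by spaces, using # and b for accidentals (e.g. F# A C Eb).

In Bb minor, the subdominant is Eb, and the diatonic chord built there is a minor seventh chord.
Stacking thirds from Eb gives Eb-Gb-Bb-Db.
The figured bass 42 indicates third inversion, placing the seventh (Db) in the bass: Db-Eb-Gb-Bb.

Db Eb Gb Bb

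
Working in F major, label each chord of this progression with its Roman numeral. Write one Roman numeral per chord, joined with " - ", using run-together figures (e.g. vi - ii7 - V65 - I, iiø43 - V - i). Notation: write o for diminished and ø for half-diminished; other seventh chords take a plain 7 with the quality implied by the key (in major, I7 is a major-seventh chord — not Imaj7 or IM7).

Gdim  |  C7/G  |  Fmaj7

iio - V43 - I7

Gdim: diminished triad on G — chromatic; iio (borrowed from the parallel minor).
C7/G has root C, degree 5 in F major, so V43.
Fmaj7: major seventh chord on F = scale degree 1 → I7.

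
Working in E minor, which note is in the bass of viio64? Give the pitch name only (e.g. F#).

viio in E minor has root D#; the chord is D#-F#-A.
The figure 64 means second inversion — the fifth is in the bass.

A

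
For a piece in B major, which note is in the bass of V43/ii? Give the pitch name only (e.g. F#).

The applied chord V43/ii is rooted on G#: G#-B#-D#-F#.
The figure 43 means second inversion — the fifth is in the bass.

D#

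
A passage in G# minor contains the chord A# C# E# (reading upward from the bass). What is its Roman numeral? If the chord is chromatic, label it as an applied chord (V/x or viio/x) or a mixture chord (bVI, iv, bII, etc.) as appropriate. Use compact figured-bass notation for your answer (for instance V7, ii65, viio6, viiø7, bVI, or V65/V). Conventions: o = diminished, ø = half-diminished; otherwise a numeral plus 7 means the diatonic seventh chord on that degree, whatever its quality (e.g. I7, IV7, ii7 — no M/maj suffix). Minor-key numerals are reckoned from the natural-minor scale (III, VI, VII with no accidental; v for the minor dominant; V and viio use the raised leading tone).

ii

The pitches A#-C#-E# form a minor triad rooted on A#.
A# is the second degree of G# minor. This is the minor supertonic, borrowed from the parallel major (the Dorian ii).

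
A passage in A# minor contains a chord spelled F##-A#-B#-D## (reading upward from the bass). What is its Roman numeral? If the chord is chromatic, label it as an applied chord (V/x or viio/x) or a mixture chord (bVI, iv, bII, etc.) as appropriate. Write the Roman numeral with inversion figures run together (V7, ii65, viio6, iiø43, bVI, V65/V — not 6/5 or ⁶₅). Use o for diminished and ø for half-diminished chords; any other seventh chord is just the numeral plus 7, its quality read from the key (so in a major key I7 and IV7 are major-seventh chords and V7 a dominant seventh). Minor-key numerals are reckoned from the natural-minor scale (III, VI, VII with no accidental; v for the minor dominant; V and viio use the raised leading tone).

V43/V

Stacked in thirds the chord is B#-D##-F##-A#: a dominant seventh chord on B#.
B# is not a diatonic chord root with this quality in A# minor, but it lies a perfect fifth above E# (V), so the chord functions as an applied dominant of V.
With F## in the bass the chord is in second inversion, so the figured bass is 43.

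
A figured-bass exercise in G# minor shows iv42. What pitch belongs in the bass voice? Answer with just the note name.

B

iv in G# minor has root C#; the chord is C#-E-G#-B.
The figure 42 means third inversion — the seventh is in the bass.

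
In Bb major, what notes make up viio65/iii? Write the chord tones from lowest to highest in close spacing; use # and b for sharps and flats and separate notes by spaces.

viio65/iii is a secondary leading-tone chord. The target iii is D in Bb major; the applied chord is rooted a semitone below, on C#.
Building a fully diminished seventh chord on C# gives C#-E-G-Bb.
The figured bass 65 indicates first inversion, placing the third (E) in the bass: E-G-Bb-C#.

E G Bb C#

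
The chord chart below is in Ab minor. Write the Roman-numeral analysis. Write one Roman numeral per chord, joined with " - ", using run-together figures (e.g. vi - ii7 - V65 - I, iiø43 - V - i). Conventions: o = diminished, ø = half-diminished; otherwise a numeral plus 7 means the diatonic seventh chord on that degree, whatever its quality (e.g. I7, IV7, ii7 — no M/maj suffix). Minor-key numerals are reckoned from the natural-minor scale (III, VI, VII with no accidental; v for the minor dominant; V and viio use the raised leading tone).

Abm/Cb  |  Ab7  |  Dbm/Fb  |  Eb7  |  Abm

Abm/Cb has root Ab, degree 1 in Ab minor, so i6.
Ab7 is the secondary dominant of iv (dominant seventh chord on Ab): V7/iv.
Dbm/Fb has root Db, degree 4 in Ab minor, so iv6.
Eb7: dominant seventh chord on Eb = scale degree 5 → V7.
Abm: root Ab is the tonic; minor triad there is i.

i6 - V7/iv - iv6 - V7 - i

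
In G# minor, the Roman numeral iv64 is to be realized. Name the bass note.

iv in G# minor has root C#; the chord is C#-E-G#.
The figure 64 means second inversion — the fifth is in the bass.

G#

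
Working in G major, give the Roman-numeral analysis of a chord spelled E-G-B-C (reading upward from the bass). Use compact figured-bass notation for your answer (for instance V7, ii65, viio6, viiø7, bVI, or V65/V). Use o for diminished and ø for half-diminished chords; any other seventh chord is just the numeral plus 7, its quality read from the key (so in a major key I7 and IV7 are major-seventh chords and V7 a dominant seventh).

IV65

Stacked in thirds the chord is C-E-G-B: a major seventh chord on C.
C is scale degree 4 in G major, and a major seventh chord on that degree is written IV7.
With E in the bass the chord is in first inversion, so the figured bass is 65.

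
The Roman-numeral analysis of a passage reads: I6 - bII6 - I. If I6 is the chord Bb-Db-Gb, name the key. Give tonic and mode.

The chord Gb/Bb is a major triad rooted on Gb; its label is I6.
If Gb is scale degree 1 and the mode makes that degree carry a major triad, the tonic is Gb and the mode is major.

Gb major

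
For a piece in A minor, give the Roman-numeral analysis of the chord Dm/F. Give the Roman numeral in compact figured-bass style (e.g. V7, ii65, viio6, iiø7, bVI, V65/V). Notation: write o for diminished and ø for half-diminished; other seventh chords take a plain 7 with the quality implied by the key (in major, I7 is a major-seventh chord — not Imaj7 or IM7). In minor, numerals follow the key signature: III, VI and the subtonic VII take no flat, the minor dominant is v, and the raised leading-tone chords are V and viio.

iv6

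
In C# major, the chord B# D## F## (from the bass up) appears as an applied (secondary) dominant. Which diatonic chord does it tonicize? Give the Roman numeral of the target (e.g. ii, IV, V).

iii

The chord is a major triad on B#.
A dominant resolves down a perfect fifth: B# → E#. In C# major, E# is scale degree 3, i.e. iii.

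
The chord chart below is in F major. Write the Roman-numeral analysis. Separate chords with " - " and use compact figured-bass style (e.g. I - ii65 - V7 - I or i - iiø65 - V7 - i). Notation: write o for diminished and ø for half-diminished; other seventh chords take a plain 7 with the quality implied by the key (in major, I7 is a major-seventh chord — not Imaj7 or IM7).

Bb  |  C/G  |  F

Bb: root Bb is the subdominant; major triad there is IV.
C/G has root C, degree 5 in F major, so V64.
F: major triad on F = scale degree 1 → I.

IV - V64 - I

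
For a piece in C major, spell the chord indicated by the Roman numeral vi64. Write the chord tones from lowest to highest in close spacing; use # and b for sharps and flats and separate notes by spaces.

The numeral's case and figure indicate a minor triad. In C major its root, the sixth degree, is A.
That chord is spelled A-C-E.
With the 64 figure the chord is in second inversion; from the bass E upward in close position it reads E-A-C.

E A C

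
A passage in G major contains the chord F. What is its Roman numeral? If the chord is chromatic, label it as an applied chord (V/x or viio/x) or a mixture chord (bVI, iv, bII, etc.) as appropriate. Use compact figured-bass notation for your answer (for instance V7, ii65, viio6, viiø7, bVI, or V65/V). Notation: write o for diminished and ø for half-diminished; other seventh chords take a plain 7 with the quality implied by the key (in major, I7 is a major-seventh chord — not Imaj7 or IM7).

The pitches F-A-C form a major triad rooted on F.
F is the lowered seventh degree of G major (diatonic 7 would be F#). This is a major triad on the lowered seventh degree (the subtonic), borrowed from the parallel minor.

bVII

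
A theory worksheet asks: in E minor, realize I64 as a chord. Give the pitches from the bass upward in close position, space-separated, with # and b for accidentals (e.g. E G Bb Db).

B E G#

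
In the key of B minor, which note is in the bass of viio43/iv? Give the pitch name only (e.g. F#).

The applied chord viio43/iv is rooted on D#: D#-F#-A-C.
The figure 43 means second inversion — the fifth is in the bass.

A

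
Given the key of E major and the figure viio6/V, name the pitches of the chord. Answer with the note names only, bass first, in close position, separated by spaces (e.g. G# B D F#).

C# E A#

viio6/V is a secondary leading-tone chord. The target V is B in E major; the applied chord is rooted a semitone below, on A#.
Building a diminished triad on A# gives A#-C#-E.
The figured bass 6 indicates first inversion, placing the third (C#) in the bass: C#-E-A#.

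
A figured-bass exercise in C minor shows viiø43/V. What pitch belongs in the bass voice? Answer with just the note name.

C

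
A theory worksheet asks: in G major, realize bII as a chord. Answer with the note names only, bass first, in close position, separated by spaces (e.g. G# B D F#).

Scale degree 2 in G major is A; lowering it a half step gives Ab. bII is the Neapolitan chord — a major triad on the lowered second degree.
So the chord is Ab-C-Eb.

Ab C Eb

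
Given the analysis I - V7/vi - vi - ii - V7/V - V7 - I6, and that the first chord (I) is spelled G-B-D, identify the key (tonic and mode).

G major

The chord G is a major triad rooted on G; its label is I.
If G is scale degree 1 and the mode makes that degree carry a major triad, the tonic is G and the mode is major.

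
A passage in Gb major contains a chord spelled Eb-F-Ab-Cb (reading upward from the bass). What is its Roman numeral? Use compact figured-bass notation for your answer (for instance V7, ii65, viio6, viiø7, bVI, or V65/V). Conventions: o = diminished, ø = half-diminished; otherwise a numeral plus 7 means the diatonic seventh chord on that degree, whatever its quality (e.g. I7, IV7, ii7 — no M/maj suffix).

The pitches F-Ab-Cb-Eb form a half-diminished seventh chord rooted on F.
In Gb major, F is the leading tone; the diatonic half-diminished seventh chord there is viiø7.
With Eb in the bass the chord is in third inversion, so the figured bass is 42.

viiø42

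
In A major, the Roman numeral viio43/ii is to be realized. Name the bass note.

E

The applied chord viio43/ii is rooted on A#: A#-C#-E-G.
The figure 43 means second inversion — the fifth is in the bass.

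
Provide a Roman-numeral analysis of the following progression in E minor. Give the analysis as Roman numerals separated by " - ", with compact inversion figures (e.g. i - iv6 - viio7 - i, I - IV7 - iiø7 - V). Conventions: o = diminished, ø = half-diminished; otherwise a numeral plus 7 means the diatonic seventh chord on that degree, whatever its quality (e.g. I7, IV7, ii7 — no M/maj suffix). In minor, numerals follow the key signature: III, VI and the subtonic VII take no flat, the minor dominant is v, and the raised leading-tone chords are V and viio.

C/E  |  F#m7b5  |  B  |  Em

C/E: root C is the submediant; major triad there is VI6.
F#m7b5: root F# is the supertonic; half-diminished seventh chord there is iiø7.
B has root B, degree 5 in E minor, so V.
Em has root E, degree 1 in E minor, so i.

VI6 - iiø7 - V - i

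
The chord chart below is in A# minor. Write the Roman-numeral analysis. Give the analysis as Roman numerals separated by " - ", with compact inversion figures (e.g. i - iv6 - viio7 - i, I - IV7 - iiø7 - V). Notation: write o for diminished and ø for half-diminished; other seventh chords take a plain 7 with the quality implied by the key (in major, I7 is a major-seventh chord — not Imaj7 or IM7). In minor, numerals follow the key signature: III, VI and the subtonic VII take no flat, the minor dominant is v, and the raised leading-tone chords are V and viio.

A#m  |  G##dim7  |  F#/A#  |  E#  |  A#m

A#m has root A#, degree 1 in A# minor, so i.
G##dim7: fully diminished seventh chord on G## = scale degree 7 → viio7.
F#/A# has root F#, degree 6 in A# minor, so VI6.
E#: major triad on E# = scale degree 5 → V.
A#m has root A#, degree 1 in A# minor, so i.

i - viio7 - VI6 - V - i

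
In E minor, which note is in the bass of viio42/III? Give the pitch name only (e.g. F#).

Eb

The applied chord viio42/III is rooted on F#: F#-A-C-Eb.
The figure 42 means third inversion — the seventh is in the bass.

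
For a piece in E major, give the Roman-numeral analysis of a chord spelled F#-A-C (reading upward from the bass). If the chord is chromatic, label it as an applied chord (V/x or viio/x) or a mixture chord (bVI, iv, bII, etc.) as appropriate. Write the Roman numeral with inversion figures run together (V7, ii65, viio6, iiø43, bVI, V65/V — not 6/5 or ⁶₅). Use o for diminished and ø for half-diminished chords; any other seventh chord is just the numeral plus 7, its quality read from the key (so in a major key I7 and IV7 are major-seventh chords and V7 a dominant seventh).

The pitches F#-A-C form a diminished triad rooted on F#.
F# is the second degree of E major. This is the diminished supertonic triad, borrowed from the parallel minor.

iio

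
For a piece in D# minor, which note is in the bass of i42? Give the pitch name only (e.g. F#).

C#

i in D# minor has root D#; the chord is D#-F#-A#-C#.
The figure 42 means third inversion — the seventh is in the bass.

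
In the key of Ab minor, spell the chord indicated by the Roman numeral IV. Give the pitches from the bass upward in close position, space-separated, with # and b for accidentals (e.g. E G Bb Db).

Scale degree 4 in Ab minor is Db; here the chord built on it is altered to a major triad. IV is the major subdominant, borrowed from the parallel major.
So the chord is Db-F-Ab, a major triad.

Db F Ab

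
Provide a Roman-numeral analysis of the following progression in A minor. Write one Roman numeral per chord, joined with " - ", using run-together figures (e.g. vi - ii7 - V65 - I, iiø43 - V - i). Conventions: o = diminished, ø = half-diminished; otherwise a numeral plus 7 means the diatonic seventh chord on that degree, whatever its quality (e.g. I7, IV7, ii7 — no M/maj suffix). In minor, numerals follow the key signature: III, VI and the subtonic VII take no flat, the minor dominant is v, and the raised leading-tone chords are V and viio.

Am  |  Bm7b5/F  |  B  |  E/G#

Am has root A, degree 1 in A minor, so i.
Bm7b5/F has root B, degree 2 in A minor, so iiø43.
B: a major triad on B, the applied dominant of V → V/V.
E/G#: root E is the dominant; major triad there is V6.

i - iiø43 - V/V - V6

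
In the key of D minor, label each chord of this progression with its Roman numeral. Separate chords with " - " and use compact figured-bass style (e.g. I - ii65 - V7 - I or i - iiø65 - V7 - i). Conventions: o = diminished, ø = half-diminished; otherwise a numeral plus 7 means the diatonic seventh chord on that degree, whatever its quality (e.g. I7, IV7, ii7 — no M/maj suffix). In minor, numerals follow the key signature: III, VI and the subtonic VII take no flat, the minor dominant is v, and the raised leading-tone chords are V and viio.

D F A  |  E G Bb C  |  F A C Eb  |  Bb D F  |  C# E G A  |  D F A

D-F-A: root D is the tonic; minor triad there is i.
E-G-Bb-C: root C is the subtonic; dominant seventh chord there is VII65.
F-A-C-Eb is the secondary dominant of VI (dominant seventh chord on F): V7/VI.
Bb-D-F: root Bb is the submediant; major triad there is VI.
C#-E-G-A: root A is the dominant; dominant seventh chord there is V65.
D-F-A: root D is the tonic; minor triad there is i.

i - VII65 - V7/VI - VI - V65 - i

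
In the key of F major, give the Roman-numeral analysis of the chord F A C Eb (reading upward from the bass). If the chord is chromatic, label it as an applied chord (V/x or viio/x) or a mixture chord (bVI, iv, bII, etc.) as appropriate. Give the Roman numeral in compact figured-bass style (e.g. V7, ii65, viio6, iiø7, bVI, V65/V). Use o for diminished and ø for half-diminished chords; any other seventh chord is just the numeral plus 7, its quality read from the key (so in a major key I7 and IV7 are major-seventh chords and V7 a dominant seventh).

V7/IV

Stacked in thirds the chord is F-A-C-Eb: a dominant seventh chord on F.
F is not a diatonic chord root with this quality in F major, but it lies a perfect fifth above Bb (IV), so the chord functions as an applied dominant of IV.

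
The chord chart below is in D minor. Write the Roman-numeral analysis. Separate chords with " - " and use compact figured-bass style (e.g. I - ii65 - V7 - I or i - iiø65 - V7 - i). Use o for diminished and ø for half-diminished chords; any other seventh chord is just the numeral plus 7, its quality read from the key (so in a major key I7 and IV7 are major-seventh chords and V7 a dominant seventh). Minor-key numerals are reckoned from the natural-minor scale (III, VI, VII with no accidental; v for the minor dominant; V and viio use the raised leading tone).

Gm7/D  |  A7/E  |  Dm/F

Gm7/D: root G is the subdominant; minor seventh chord there is iv43.
A7/E: dominant seventh chord on A = scale degree 5 → V43.
Dm/F: minor triad on D = scale degree 1 → i6.

iv43 - V43 - i6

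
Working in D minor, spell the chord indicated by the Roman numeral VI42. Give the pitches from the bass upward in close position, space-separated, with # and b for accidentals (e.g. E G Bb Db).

A Bb D F

In D minor, the submediant is Bb, and the diatonic chord built there is a major seventh chord.
Stacking thirds from Bb gives Bb-D-F-A.
With the 42 figure the chord is in third inversion; from the bass A upward in close position it reads A-Bb-D-F.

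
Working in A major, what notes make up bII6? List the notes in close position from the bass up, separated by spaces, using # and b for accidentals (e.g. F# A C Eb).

bII6 is the Neapolitan sixth — a major triad on the lowered second degree, here in its customary first inversion. In A major that root is Bb.
So the chord is Bb-D-F.
With the 6 figure the chord is in first inversion; from the bass D upward in close position it reads D-F-Bb.

D F Bb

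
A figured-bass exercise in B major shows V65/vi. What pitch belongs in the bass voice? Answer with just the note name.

F##

The applied chord V65/vi is rooted on D#: D#-F##-A#-C#.
The figure 65 means first inversion — the third is in the bass.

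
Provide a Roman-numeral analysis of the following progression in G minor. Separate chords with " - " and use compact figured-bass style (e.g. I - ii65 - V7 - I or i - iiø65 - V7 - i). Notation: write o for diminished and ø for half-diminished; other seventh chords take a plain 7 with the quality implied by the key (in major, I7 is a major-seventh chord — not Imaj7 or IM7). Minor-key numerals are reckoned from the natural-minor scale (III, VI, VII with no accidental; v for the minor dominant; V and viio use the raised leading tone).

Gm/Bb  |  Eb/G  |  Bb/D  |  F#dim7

i6 - VI6 - III6 - viio7

Gm/Bb: root G is the tonic; minor triad there is i6.
Eb/G has root Eb, degree 6 in G minor, so VI6.
Bb/D: root Bb is the mediant; major triad there is III6.
F#dim7: fully diminished seventh chord on F# = scale degree 7 → viio7.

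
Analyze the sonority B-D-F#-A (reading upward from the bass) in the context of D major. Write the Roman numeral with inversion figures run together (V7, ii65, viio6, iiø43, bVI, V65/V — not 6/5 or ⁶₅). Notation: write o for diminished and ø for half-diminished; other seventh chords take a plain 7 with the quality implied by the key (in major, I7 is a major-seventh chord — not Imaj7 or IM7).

Stacked in thirds the chord is B-D-F#-A: a minor seventh chord on B.
In D major, B is the submediant; the diatonic minor seventh chord there is vi7.

vi7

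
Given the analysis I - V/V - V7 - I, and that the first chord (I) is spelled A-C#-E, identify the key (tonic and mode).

I is given as A-C#-E — a major triad with root A.
If A is scale degree 1 and the mode makes that degree carry a major triad, the tonic is A and the mode is major.

A major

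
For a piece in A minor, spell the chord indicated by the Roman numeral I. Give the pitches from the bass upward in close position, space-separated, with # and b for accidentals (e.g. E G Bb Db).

A C# E

Scale degree 1 in A minor is A; here the chord built on it is altered to a major triad. I is the major tonic (Picardy third), borrowed from the parallel major.
So the chord is A-C#-E.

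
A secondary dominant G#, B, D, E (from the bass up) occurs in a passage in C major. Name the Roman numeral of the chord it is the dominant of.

vi

The chord is a dominant seventh chord on E.
A dominant resolves down a perfect fifth: E → A. In C major, A is scale degree 6, i.e. vi.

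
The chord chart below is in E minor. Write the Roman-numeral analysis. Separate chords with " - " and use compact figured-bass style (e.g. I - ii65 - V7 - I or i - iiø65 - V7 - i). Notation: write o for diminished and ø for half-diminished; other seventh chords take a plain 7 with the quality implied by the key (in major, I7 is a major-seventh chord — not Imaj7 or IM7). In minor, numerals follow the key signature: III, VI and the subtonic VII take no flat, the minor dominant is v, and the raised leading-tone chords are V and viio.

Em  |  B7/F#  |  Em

Em: root E is the tonic; minor triad there is i.
B7/F#: root B is the dominant; dominant seventh chord there is V43.
Em: root E is the tonic; minor triad there is i.

i - V43 - i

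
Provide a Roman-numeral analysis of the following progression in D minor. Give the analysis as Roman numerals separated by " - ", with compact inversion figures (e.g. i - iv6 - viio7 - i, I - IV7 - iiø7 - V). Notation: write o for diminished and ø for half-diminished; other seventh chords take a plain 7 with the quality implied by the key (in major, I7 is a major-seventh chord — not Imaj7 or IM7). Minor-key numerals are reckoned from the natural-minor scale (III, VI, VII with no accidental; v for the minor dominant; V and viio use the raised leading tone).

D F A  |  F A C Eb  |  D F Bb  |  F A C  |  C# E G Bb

D-F-A has root D, degree 1 in D minor, so i.
F-A-C-Eb is the secondary dominant of VI (dominant seventh chord on F): V7/VI.
D-F-Bb: root Bb is the submediant; major triad there is VI6.
F-A-C has root F, degree 3 in D minor, so III.
C#-E-G-Bb has root C#, degree 7 in D minor, so viio7.

i - V7/VI - VI6 - III - viio7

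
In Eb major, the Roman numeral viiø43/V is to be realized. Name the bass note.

Eb

The applied chord viiø43/V is rooted on A: A-C-Eb-G.
The figure 43 means second inversion — the fifth is in the bass.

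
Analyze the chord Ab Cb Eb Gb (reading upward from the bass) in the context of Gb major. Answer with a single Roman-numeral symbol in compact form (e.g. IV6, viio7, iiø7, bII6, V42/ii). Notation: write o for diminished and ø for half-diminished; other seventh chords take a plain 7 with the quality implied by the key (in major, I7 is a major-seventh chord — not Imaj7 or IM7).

Stacked in thirds the chord is Ab-Cb-Eb-Gb: a minor seventh chord on Ab.
Ab is scale degree 2 in Gb major, and a minor seventh chord on that degree is written ii7.

ii7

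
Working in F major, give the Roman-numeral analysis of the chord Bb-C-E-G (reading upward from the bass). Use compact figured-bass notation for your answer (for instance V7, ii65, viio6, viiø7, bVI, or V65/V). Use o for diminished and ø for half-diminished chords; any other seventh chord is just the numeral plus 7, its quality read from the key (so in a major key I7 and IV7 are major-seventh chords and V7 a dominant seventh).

The pitches C-E-G-Bb form a dominant seventh chord rooted on C.
In F major, C is the dominant; the diatonic dominant seventh chord there is V7.
With Bb in the bass the chord is in third inversion, so the figured bass is 42.

V42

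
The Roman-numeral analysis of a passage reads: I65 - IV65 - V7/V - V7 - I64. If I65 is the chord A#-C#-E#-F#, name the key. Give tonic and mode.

F# major

The chord F#maj7/A# is a major seventh chord rooted on F#; its label is I65.
If F# is scale degree 1 and the mode makes that degree carry a major seventh chord, the tonic is F# and the mode is major.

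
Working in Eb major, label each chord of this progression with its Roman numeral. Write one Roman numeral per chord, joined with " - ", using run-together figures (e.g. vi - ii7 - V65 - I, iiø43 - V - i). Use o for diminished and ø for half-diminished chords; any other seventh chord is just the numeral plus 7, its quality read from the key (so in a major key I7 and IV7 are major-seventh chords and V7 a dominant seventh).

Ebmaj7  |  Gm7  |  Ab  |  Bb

I7 - iii7 - IV - V

Ebmaj7: major seventh chord on Eb = scale degree 1 → I7.
Gm7 has root G, degree 3 in Eb major, so iii7.
Ab has root Ab, degree 4 in Eb major, so IV.
Bb: major triad on Bb = scale degree 5 → V.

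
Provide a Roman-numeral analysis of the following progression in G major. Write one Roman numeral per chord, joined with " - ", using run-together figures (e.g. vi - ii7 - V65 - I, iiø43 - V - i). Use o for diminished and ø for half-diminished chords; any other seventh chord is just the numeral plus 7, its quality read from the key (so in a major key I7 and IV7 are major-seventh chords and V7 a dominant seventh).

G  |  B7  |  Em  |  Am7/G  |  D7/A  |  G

I - V7/vi - vi - ii42 - V43 - I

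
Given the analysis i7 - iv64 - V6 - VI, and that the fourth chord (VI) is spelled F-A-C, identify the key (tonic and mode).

The anchor chord is a major triad on F, labeled VI.
VI on F implies F is the submediant; that puts the tonic at A, and the uppercase numeral fits minor mode.

A minor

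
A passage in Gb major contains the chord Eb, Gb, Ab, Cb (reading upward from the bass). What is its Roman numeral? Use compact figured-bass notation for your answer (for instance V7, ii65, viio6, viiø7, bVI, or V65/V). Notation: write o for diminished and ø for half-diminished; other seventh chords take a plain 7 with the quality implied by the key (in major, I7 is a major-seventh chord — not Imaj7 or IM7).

Stacked in thirds the chord is Ab-Cb-Eb-Gb: a minor seventh chord on Ab.
In Gb major, Ab is the supertonic; the diatonic minor seventh chord there is ii7.
With Eb in the bass the chord is in second inversion, so the figured bass is 43.

ii43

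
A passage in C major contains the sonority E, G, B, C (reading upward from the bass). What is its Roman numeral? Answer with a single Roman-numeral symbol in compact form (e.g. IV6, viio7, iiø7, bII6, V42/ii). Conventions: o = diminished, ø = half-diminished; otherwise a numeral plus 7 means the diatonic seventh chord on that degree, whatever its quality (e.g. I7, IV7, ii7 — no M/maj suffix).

I65

Stacked in thirds the chord is C-E-G-B: a major seventh chord on C.
C is scale degree 1 in C major, and a major seventh chord on that degree is written I7.
With E in the bass the chord is in first inversion, so the figured bass is 65.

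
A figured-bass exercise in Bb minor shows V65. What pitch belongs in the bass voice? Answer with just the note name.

V in Bb minor has root F; the chord is F-A-C-Eb.
The figure 65 means first inversion — the third is in the bass.

A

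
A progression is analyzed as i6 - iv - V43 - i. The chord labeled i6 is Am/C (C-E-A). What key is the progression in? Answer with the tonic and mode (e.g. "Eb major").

A minor

The anchor chord is a minor triad on A, labeled i6.
If A is scale degree 1 and the mode makes that degree carry a minor triad, the tonic is A and the mode is minor.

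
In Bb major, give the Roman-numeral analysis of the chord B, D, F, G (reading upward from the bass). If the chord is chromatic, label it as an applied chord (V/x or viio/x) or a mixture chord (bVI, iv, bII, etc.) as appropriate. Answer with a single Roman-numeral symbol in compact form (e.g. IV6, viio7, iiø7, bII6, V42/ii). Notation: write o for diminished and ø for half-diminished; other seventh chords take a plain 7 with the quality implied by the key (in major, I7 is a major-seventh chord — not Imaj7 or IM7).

V65/ii

Stacked in thirds the chord is G-B-D-F: a dominant seventh chord on G.
G is not a diatonic chord root with this quality in Bb major, but it lies a perfect fifth above C (ii), so the chord functions as an applied dominant of ii.
With B in the bass the chord is in first inversion, so the figured bass is 65.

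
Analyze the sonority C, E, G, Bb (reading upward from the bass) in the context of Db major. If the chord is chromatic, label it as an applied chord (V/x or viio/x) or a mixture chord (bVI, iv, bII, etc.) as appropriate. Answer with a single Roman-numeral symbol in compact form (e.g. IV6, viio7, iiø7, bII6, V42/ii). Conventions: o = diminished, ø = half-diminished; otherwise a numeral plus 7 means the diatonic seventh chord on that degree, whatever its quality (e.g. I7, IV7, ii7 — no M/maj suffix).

V7/iii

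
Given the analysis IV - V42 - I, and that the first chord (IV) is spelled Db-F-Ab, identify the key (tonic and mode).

Ab major

The chord Db is a major triad rooted on Db; its label is IV.
Counting down 3 scale steps from Db places the tonic on Ab; a major triad on degree 4 is diatonic only in major.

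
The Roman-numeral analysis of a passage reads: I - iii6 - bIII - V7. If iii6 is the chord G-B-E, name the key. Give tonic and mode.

The anchor chord is a minor triad on E, labeled iii6.
Counting down 2 scale steps from E places the tonic on C; a minor triad on degree 3 is diatonic only in major.

C major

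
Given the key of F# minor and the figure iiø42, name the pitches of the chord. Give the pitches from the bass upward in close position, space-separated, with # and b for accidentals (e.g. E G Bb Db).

F# G# B D

In F# minor, scale degree 2 is G#, and the diatonic chord built there is a half-diminished seventh chord.
That chord is spelled G#-B-D-F#.
The figured bass 42 indicates third inversion, placing the seventh (F#) in the bass: F#-G#-B-D.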